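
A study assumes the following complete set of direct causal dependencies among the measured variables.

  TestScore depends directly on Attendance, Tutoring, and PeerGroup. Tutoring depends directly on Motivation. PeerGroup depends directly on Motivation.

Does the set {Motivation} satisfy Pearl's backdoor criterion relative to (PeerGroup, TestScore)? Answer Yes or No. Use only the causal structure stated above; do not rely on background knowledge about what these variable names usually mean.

Yes

Backdoor paths from PeerGroup to TestScore (paths whose first edge points into PeerGroup):
  P1: PeerGroup <- Motivation -> Tutoring -> TestScore
Condition 1 (no descendant of PeerGroup in the set): holds — descendants of PeerGroup are {TestScore}; none are in {Motivation}.
Condition 2 (every backdoor path blocked by {Motivation}):
  P1: blocked at fork node Motivation ∈ conditioning set.
{Motivation} satisfies the backdoor criterion.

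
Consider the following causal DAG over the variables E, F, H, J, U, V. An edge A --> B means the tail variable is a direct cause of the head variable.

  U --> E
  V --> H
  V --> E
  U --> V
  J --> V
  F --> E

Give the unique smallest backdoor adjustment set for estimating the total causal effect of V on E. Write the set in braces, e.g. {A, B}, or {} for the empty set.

Variables eligible for adjustment (non-descendants of V, excluding V and E): {F, J, U}.
Backdoor paths from V to E:
  P1: V <- U -> E
The empty set is not sufficient: P1 (V <- U -> E) has no collider blocking it and no conditioned non-collider, so it is open.
Try {U}:
  P1: blocked at fork node U ∈ conditioning set.
{U} contains no descendant of V and blocks every backdoor path.
No other singleton works — e.g. {J} leaves P1 open — so {U} is the unique smallest valid adjustment set.

{U}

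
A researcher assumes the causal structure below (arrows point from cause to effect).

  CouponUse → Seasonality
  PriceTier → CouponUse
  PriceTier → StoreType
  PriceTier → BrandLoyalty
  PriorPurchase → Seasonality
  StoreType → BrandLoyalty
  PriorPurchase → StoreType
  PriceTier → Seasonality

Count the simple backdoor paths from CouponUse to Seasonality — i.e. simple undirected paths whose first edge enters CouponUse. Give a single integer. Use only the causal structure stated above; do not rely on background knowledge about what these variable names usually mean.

A backdoor path from CouponUse to Seasonality is any simple undirected path whose first edge points into CouponUse (i.e. leaves CouponUse via a parent).
Parents of CouponUse: {PriceTier}.
Enumerating:
  P1: CouponUse <- PriceTier -> Seasonality
  P2: CouponUse <- PriceTier -> StoreType <- PriorPurchase -> Seasonality
  P3: CouponUse <- PriceTier -> BrandLoyalty <- StoreType <- PriorPurchase -> Seasonality
That exhausts the simple backdoor paths. Count: 3.

3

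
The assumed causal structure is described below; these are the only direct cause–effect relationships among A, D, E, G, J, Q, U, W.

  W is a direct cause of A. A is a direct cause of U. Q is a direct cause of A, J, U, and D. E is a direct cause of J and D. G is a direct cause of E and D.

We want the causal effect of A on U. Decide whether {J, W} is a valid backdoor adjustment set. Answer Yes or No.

Backdoor paths from A to U (paths whose first edge points into A):
  P1: A <- Q -> U
Condition 1 (no descendant of A in the set): holds — descendants of A are {U}; none are in {J, W}.
Condition 2 (every backdoor path blocked by {J, W}):
  P1: open — no interior node is in the conditioning set.
{J, W} does not satisfy the backdoor criterion.

No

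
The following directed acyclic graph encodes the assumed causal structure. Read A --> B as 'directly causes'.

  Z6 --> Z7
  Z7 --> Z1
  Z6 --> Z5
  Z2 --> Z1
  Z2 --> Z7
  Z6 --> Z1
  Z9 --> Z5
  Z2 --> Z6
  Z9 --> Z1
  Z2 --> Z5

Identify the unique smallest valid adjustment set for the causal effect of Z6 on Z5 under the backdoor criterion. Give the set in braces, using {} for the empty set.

Variables eligible for adjustment (non-descendants of Z6, excluding Z6 and Z5): {Z2, Z9}.
Backdoor paths from Z6 to Z5:
  P1: Z6 <- Z2 -> Z7 -> Z1 <- Z9 -> Z5
  P2: Z6 <- Z2 -> Z5
  P3: Z6 <- Z2 -> Z1 <- Z9 -> Z5
The empty set is not sufficient: P2 (Z6 <- Z2 -> Z5) has no collider blocking it and no conditioned non-collider, so it is open.
Try {Z2}:
  P1: blocked at fork node Z2 ∈ conditioning set.
  P2: blocked at fork node Z2 ∈ conditioning set.
  P3: blocked at fork node Z2 ∈ conditioning set.
{Z2} contains no descendant of Z6 and blocks every backdoor path.
No other singleton works — e.g. {Z9} leaves P2 open — so {Z2} is the unique smallest valid adjustment set.

{Z2}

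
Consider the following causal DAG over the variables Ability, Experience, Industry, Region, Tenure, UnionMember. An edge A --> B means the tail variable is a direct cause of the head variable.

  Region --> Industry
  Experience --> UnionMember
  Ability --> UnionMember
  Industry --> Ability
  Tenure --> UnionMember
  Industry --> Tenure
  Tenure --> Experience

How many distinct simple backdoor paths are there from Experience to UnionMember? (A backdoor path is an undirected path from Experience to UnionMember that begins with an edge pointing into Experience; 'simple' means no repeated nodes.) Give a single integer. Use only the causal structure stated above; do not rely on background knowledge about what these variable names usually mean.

2

A backdoor path from Experience to UnionMember is any simple undirected path whose first edge points into Experience (i.e. leaves Experience via a parent).
Parents of Experience: {Tenure}.
Enumerating:
  P1: Experience <- Tenure <- Industry -> Ability -> UnionMember
  P2: Experience <- Tenure -> UnionMember
That exhausts the simple backdoor paths. Count: 2.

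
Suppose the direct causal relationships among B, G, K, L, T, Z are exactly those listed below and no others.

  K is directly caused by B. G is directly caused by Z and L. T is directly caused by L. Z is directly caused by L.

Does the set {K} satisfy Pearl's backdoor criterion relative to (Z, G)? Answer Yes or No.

Backdoor paths from Z to G (paths whose first edge points into Z):
  P1: Z <- L -> G
Condition 1 (no descendant of Z in the set): holds — descendants of Z are {G}; none are in {K}.
Condition 2 (every backdoor path blocked by {K}):
  P1: open — no interior node is in the conditioning set.
{K} does not satisfy the backdoor criterion.

No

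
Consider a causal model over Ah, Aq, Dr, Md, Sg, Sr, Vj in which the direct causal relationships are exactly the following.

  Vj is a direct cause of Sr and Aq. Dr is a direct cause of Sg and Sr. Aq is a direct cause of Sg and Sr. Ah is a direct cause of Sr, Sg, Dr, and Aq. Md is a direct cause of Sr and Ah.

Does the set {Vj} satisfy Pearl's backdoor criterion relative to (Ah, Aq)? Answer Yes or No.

Backdoor paths from Ah to Aq (paths whose first edge points into Ah):
  P1: Ah <- Md -> Sr <- Vj -> Aq
  P2: Ah <- Md -> Sr <- Dr -> Sg <- Aq
  P3: Ah <- Md -> Sr <- Aq
Condition 1 (no descendant of Ah in the set): holds — descendants of Ah are {Aq, Dr, Sg, Sr}; none are in {Vj}.
Condition 2 (every backdoor path blocked by {Vj}):
  P1: blocked at collider Sr (neither it nor any descendant is in the conditioning set).
  P2: blocked at collider Sr (neither it nor any descendant is in the conditioning set).
  P3: blocked at collider Sr (neither it nor any descendant is in the conditioning set).
{Vj} satisfies the backdoor criterion.

Yes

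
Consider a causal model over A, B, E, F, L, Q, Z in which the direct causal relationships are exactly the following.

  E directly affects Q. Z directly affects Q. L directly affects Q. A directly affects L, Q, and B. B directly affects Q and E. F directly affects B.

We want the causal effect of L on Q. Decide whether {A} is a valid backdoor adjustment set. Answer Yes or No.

Yes

Backdoor paths from L to Q (paths whose first edge points into L):
  P1: L <- A -> B -> E -> Q
  P2: L <- A -> B -> Q
  P3: L <- A -> Q
Condition 1 (no descendant of L in the set): holds — descendants of L are {Q}; none are in {A}.
Condition 2 (every backdoor path blocked by {A}):
  P1: blocked at fork node A ∈ conditioning set.
  P2: blocked at fork node A ∈ conditioning set.
  P3: blocked at fork node A ∈ conditioning set.
{A} satisfies the backdoor criterion.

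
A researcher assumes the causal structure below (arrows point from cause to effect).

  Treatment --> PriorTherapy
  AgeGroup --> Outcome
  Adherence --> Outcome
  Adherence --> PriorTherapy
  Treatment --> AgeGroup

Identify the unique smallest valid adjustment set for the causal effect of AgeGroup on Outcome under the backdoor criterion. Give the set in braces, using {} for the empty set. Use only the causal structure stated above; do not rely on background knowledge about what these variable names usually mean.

Variables eligible for adjustment (non-descendants of AgeGroup, excluding AgeGroup and Outcome): {Adherence, PriorTherapy, Treatment}.
Backdoor paths from AgeGroup to Outcome:
  P1: AgeGroup <- Treatment -> PriorTherapy <- Adherence -> Outcome
Each backdoor path contains an unconditioned collider, so every path is already blocked with the empty conditioning set:
  P1: blocked at collider PriorTherapy (neither it nor any descendant is in the conditioning set).
The empty set is therefore the unique smallest valid set.

{}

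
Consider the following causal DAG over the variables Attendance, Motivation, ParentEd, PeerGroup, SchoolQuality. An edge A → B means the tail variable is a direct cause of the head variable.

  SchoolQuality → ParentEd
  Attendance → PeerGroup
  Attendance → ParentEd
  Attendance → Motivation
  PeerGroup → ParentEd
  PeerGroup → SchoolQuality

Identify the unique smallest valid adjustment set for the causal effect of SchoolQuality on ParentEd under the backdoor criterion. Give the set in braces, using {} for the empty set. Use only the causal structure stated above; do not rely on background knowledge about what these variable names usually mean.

Variables eligible for adjustment (non-descendants of SchoolQuality, excluding SchoolQuality and ParentEd): {Attendance, Motivation, PeerGroup}.
Backdoor paths from SchoolQuality to ParentEd:
  P1: SchoolQuality <- PeerGroup <- Attendance -> ParentEd
  P2: SchoolQuality <- PeerGroup -> ParentEd
The empty set is not sufficient: P1 (SchoolQuality <- PeerGroup <- Attendance -> ParentEd) has no collider blocking it and no conditioned non-collider, so it is open.
Try {PeerGroup}:
  P1: blocked at chain node PeerGroup ∈ conditioning set.
  P2: blocked at fork node PeerGroup ∈ conditioning set.
{PeerGroup} contains no descendant of SchoolQuality and blocks every backdoor path.
No other singleton works — e.g. {Attendance} leaves P2 open — so {PeerGroup} is the unique smallest valid adjustment set.

{PeerGroup}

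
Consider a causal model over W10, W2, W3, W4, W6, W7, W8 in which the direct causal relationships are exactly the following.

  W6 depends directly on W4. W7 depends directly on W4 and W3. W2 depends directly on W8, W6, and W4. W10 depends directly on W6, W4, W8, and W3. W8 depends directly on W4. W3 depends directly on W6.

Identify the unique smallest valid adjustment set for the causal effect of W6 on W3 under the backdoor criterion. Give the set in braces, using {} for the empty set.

{}

Variables eligible for adjustment (non-descendants of W6, excluding W6 and W3): {W4, W8}.
Backdoor paths from W6 to W3:
  P1: W6 <- W4 -> W8 -> W10 <- W3
  P2: W6 <- W4 -> W7 <- W3
  P3: W6 <- W4 -> W10 <- W3
  P4: W6 <- W4 -> W2 <- W8 -> W10 <- W3
Each backdoor path contains an unconditioned collider, so every path is already blocked with the empty conditioning set:
  P1: blocked at collider W10 (neither it nor any descendant is in the conditioning set).
  P2: blocked at collider W7 (neither it nor any descendant is in the conditioning set).
  P3: blocked at collider W10 (neither it nor any descendant is in the conditioning set).
  P4: blocked at collider W2 (neither it nor any descendant is in the conditioning set).
The empty set is therefore the unique smallest valid set.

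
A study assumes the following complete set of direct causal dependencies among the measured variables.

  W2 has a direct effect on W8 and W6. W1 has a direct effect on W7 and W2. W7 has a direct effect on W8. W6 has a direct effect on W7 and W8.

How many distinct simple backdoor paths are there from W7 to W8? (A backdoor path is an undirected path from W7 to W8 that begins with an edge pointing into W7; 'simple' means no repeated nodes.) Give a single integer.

4

A backdoor path from W7 to W8 is any simple undirected path whose first edge points into W7 (i.e. leaves W7 via a parent).
Parents of W7: {W1, W6}.
Enumerating:
  P1: W7 <- W1 -> W2 -> W6 -> W8
  P2: W7 <- W1 -> W2 -> W8
  P3: W7 <- W6 <- W2 -> W8
  P4: W7 <- W6 -> W8
That exhausts the simple backdoor paths. Count: 4.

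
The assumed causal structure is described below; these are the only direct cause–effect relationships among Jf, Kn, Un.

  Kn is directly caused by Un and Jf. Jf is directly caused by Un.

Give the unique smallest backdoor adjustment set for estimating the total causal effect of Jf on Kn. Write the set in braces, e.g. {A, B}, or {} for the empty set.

{Un}

Variables eligible for adjustment (non-descendants of Jf, excluding Jf and Kn): {Un}.
Backdoor paths from Jf to Kn:
  P1: Jf <- Un -> Kn
The empty set is not sufficient: P1 (Jf <- Un -> Kn) has no collider blocking it and no conditioned non-collider, so it is open.
Try {Un}:
  P1: blocked at fork node Un ∈ conditioning set.
{Un} contains no descendant of Jf and blocks every backdoor path.
{Un} is the unique smallest valid adjustment set.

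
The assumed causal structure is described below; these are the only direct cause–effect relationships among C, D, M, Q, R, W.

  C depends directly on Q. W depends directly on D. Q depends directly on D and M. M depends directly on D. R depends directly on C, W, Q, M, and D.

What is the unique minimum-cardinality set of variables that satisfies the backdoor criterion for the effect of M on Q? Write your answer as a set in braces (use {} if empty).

{D}

Variables eligible for adjustment (non-descendants of M, excluding M and Q): {D, W}.
Backdoor paths from M to Q:
  P1: M <- D -> W -> R <- Q
  P2: M <- D -> W -> R <- C <- Q
  P3: M <- D -> Q
  P4: M <- D -> R <- Q
  P5: M <- D -> R <- C <- Q
The empty set is not sufficient: P3 (M <- D -> Q) has no collider blocking it and no conditioned non-collider, so it is open.
Try {D}:
  P1: blocked at fork node D ∈ conditioning set.
  P2: blocked at fork node D ∈ conditioning set.
  P3: blocked at fork node D ∈ conditioning set.
  P4: blocked at fork node D ∈ conditioning set.
  P5: blocked at fork node D ∈ conditioning set.
{D} contains no descendant of M and blocks every backdoor path.
No other singleton works — e.g. {W} leaves P3 open — so {D} is the unique smallest valid adjustment set.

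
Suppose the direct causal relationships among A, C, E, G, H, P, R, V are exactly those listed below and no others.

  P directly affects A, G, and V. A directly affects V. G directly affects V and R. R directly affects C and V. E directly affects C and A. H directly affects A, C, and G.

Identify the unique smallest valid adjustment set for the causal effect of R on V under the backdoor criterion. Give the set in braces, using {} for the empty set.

Variables eligible for adjustment (non-descendants of R, excluding R and V): {A, E, G, H, P}.
Backdoor paths from R to V:
  P1: R <- G <- P -> A -> V
  P2: R <- G <- P -> V
  P3: R <- G <- H -> A <- P -> V
  P4: R <- G <- H -> A -> V
  P5: R <- G <- H -> C <- E -> A <- P -> V
  P6: R <- G <- H -> C <- E -> A -> V
  P7: R <- G -> V
The empty set is not sufficient: P1 (R <- G <- P -> A -> V) has no collider blocking it and no conditioned non-collider, so it is open.
Try {G}:
  P1: blocked at chain node G ∈ conditioning set.
  P2: blocked at chain node G ∈ conditioning set.
  P3: blocked at chain node G ∈ conditioning set.
  P4: blocked at chain node G ∈ conditioning set.
  P5: blocked at chain node G ∈ conditioning set.
  P6: blocked at chain node G ∈ conditioning set.
  P7: blocked at fork node G ∈ conditioning set.
{G} contains no descendant of R and blocks every backdoor path.
No other singleton works — e.g. {P} leaves P4 open — so {G} is the unique smallest valid adjustment set.

{G}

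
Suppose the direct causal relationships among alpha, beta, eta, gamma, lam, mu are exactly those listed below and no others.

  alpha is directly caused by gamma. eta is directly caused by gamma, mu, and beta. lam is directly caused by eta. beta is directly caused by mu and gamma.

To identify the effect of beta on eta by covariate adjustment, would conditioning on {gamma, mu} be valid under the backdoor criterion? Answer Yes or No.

Backdoor paths from beta to eta (paths whose first edge points into beta):
  P1: beta <- gamma -> eta
  P2: beta <- mu -> eta
Condition 1 (no descendant of beta in the set): holds — descendants of beta are {eta, lam}; none are in {gamma, mu}.
Condition 2 (every backdoor path blocked by {gamma, mu}):
  P1: blocked at fork node gamma ∈ conditioning set.
  P2: blocked at fork node mu ∈ conditioning set.
{gamma, mu} satisfies the backdoor criterion.

Yes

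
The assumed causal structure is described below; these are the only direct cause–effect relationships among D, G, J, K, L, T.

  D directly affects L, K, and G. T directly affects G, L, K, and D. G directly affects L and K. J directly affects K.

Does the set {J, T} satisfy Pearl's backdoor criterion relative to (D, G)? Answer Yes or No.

Backdoor paths from D to G (paths whose first edge points into D):
  P1: D <- T -> G
  P2: D <- T -> L <- G
  P3: D <- T -> K <- G
Condition 1 (no descendant of D in the set): holds — descendants of D are {G, K, L}; none are in {J, T}.
Condition 2 (every backdoor path blocked by {J, T}):
  P1: blocked at fork node T ∈ conditioning set.
  P2: blocked at fork node T ∈ conditioning set.
  P3: blocked at fork node T ∈ conditioning set.
{J, T} satisfies the backdoor criterion.

Yes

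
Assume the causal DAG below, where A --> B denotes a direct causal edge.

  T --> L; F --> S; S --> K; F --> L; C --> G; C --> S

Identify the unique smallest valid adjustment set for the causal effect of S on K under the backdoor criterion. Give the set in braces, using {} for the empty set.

Variables eligible for adjustment (non-descendants of S, excluding S and K): {C, F, G, L, T}.
Backdoor paths from S to K:
  (none)
With no backdoor paths the empty set already satisfies the criterion, and it is trivially minimal.

{}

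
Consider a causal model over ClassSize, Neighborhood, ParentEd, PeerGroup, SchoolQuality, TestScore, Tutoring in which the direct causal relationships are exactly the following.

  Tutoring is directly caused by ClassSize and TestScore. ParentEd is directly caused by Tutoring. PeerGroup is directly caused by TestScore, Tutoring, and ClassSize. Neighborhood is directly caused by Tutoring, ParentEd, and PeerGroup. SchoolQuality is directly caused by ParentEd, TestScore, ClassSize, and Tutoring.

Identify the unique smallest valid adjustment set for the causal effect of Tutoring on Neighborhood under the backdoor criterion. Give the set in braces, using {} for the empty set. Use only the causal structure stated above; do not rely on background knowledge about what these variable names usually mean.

Variables eligible for adjustment (non-descendants of Tutoring, excluding Tutoring and Neighborhood): {ClassSize, TestScore}.
Backdoor paths from Tutoring to Neighborhood:
  P1: Tutoring <- TestScore -> PeerGroup <- ClassSize -> SchoolQuality <- ParentEd -> Neighborhood
  P2: Tutoring <- TestScore -> PeerGroup -> Neighborhood
  P3: Tutoring <- TestScore -> SchoolQuality <- ClassSize -> PeerGroup -> Neighborhood
  P4: Tutoring <- TestScore -> SchoolQuality <- ParentEd -> Neighborhood
  P5: Tutoring <- ClassSize -> PeerGroup <- TestScore -> SchoolQuality <- ParentEd -> Neighborhood
  P6: Tutoring <- ClassSize -> PeerGroup -> Neighborhood
  P7: Tutoring <- ClassSize -> SchoolQuality <- TestScore -> PeerGroup -> Neighborhood
  P8: Tutoring <- ClassSize -> SchoolQuality <- ParentEd -> Neighborhood
The empty set is not sufficient: P2 (Tutoring <- TestScore -> PeerGroup -> Neighborhood) has no collider blocking it and no conditioned non-collider, so it is open.
Try {ClassSize, TestScore}:
  P1: blocked at fork node TestScore ∈ conditioning set.
  P2: blocked at fork node TestScore ∈ conditioning set.
  P3: blocked at fork node TestScore ∈ conditioning set.
  P4: blocked at fork node TestScore ∈ conditioning set.
  P5: blocked at fork node ClassSize ∈ conditioning set.
  P6: blocked at fork node ClassSize ∈ conditioning set.
  P7: blocked at fork node ClassSize ∈ conditioning set.
  P8: blocked at fork node ClassSize ∈ conditioning set.
{ClassSize, TestScore} contains no descendant of Tutoring and blocks every backdoor path.
Every element of {ClassSize, TestScore} is needed (dropping ClassSize leaves P6 open; dropping TestScore leaves P2 open), so no proper subset is valid.
Among all size-2 subsets of the eligible variables, only {ClassSize, TestScore} blocks every backdoor path, so it is the unique smallest valid adjustment set.

{ClassSize, TestScore}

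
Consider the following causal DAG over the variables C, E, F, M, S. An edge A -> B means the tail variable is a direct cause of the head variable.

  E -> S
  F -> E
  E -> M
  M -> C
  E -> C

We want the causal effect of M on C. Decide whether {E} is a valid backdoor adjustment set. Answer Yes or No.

Backdoor paths from M to C (paths whose first edge points into M):
  P1: M <- E -> C
Condition 1 (no descendant of M in the set): holds — descendants of M are {C}; none are in {E}.
Condition 2 (every backdoor path blocked by {E}):
  P1: blocked at fork node E ∈ conditioning set.
{E} satisfies the backdoor criterion.

Yes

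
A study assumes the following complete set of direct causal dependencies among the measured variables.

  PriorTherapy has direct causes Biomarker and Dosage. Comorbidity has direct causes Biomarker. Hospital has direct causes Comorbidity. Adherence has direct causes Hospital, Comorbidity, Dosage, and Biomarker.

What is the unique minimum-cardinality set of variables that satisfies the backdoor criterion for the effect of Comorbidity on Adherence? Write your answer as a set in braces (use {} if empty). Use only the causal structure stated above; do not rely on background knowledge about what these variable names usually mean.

Variables eligible for adjustment (non-descendants of Comorbidity, excluding Comorbidity and Adherence): {Biomarker, Dosage, PriorTherapy}.
Backdoor paths from Comorbidity to Adherence:
  P1: Comorbidity <- Biomarker -> PriorTherapy <- Dosage -> Adherence
  P2: Comorbidity <- Biomarker -> Adherence
The empty set is not sufficient: P2 (Comorbidity <- Biomarker -> Adherence) has no collider blocking it and no conditioned non-collider, so it is open.
Try {Biomarker}:
  P1: blocked at fork node Biomarker ∈ conditioning set.
  P2: blocked at fork node Biomarker ∈ conditioning set.
{Biomarker} contains no descendant of Comorbidity and blocks every backdoor path.
No other singleton works — e.g. {Dosage} leaves P2 open — so {Biomarker} is the unique smallest valid adjustment set.

{Biomarker}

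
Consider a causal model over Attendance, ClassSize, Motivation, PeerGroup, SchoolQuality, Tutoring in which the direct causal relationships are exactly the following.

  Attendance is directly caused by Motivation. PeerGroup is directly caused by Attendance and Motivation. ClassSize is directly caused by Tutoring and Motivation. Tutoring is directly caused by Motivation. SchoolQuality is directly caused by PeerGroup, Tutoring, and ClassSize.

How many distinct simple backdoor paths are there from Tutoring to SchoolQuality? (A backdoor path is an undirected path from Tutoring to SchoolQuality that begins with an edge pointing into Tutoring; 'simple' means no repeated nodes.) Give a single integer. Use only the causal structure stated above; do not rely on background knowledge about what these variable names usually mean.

3

A backdoor path from Tutoring to SchoolQuality is any simple undirected path whose first edge points into Tutoring (i.e. leaves Tutoring via a parent).
Parents of Tutoring: {Motivation}.
Enumerating:
  P1: Tutoring <- Motivation -> Attendance -> PeerGroup -> SchoolQuality
  P2: Tutoring <- Motivation -> PeerGroup -> SchoolQuality
  P3: Tutoring <- Motivation -> ClassSize -> SchoolQuality
That exhausts the simple backdoor paths. Count: 3.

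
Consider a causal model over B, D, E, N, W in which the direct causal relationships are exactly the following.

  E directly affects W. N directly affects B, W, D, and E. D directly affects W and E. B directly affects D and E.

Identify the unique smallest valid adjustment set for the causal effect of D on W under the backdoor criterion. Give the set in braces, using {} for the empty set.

{B, N}

Variables eligible for adjustment (non-descendants of D, excluding D and W): {B, N}.
Backdoor paths from D to W:
  P1: D <- N -> B -> E -> W
  P2: D <- N -> E -> W
  P3: D <- N -> W
  P4: D <- B <- N -> E -> W
  P5: D <- B <- N -> W
  P6: D <- B -> E <- N -> W
  P7: D <- B -> E -> W
The empty set is not sufficient: P1 (D <- N -> B -> E -> W) has no collider blocking it and no conditioned non-collider, so it is open.
Try {B, N}:
  P1: blocked at fork node N ∈ conditioning set.
  P2: blocked at fork node N ∈ conditioning set.
  P3: blocked at fork node N ∈ conditioning set.
  P4: blocked at chain node B ∈ conditioning set.
  P5: blocked at chain node B ∈ conditioning set.
  P6: blocked at fork node B ∈ conditioning set.
  P7: blocked at fork node B ∈ conditioning set.
{B, N} contains no descendant of D and blocks every backdoor path.
Every element of {B, N} is needed (dropping B leaves P7 open; dropping N leaves P2 open), so no proper subset is valid.
Among all size-2 subsets of the eligible variables, only {B, N} blocks every backdoor path, so it is the unique smallest valid adjustment set.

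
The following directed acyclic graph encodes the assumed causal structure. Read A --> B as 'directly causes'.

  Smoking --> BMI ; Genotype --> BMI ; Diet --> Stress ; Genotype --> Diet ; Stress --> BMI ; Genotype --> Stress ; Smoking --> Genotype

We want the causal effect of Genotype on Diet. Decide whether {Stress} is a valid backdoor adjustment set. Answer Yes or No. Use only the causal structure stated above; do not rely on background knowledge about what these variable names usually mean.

No

Backdoor paths from Genotype to Diet (paths whose first edge points into Genotype):
  P1: Genotype <- Smoking -> BMI <- Stress <- Diet
Condition 1 (no descendant of Genotype in the set): FAILS — Stress is a descendant of Genotype.
Condition 2 (every backdoor path blocked by {Stress}):
  P1: blocked at collider BMI (neither it nor any descendant is in the conditioning set).
{Stress} does not satisfy the backdoor criterion.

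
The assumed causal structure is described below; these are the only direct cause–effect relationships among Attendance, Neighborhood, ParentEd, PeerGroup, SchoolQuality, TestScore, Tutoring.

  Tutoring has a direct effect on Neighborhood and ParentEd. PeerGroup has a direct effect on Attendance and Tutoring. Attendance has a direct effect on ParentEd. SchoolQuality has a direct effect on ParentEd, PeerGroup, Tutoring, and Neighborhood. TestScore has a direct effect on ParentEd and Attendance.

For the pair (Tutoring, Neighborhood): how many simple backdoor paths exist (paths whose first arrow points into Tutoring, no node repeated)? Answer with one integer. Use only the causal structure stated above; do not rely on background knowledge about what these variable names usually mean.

4

A backdoor path from Tutoring to Neighborhood is any simple undirected path whose first edge points into Tutoring (i.e. leaves Tutoring via a parent).
Parents of Tutoring: {PeerGroup, SchoolQuality}.
Enumerating:
  P1: Tutoring <- SchoolQuality -> Neighborhood
  P2: Tutoring <- PeerGroup <- SchoolQuality -> Neighborhood
  P3: Tutoring <- PeerGroup -> Attendance <- TestScore -> ParentEd <- SchoolQuality -> Neighborhood
  P4: Tutoring <- PeerGroup -> Attendance -> ParentEd <- SchoolQuality -> Neighborhood
That exhausts the simple backdoor paths. Count: 4.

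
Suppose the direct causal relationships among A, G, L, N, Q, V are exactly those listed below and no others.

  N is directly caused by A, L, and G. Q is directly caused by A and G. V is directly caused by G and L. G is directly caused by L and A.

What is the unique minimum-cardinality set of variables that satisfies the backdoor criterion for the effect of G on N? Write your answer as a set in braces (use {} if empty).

{A, L}

Variables eligible for adjustment (non-descendants of G, excluding G and N): {A, L}.
Backdoor paths from G to N:
  P1: G <- A -> N
  P2: G <- L -> N
The empty set is not sufficient: P1 (G <- A -> N) has no collider blocking it and no conditioned non-collider, so it is open.
Try {A, L}:
  P1: blocked at fork node A ∈ conditioning set.
  P2: blocked at fork node L ∈ conditioning set.
{A, L} contains no descendant of G and blocks every backdoor path.
Every element of {A, L} is needed (dropping A leaves P1 open; dropping L leaves P2 open), so no proper subset is valid.
Among all size-2 subsets of the eligible variables, only {A, L} blocks every backdoor path, so it is the unique smallest valid adjustment set.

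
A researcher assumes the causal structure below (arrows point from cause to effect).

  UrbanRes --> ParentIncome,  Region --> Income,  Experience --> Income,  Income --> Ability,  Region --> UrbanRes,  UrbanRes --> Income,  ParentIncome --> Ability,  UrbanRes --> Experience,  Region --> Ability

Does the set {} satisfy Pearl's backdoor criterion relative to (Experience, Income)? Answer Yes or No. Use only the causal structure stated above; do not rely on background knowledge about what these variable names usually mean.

Backdoor paths from Experience to Income (paths whose first edge points into Experience):
  P1: Experience <- UrbanRes <- Region -> Income
  P2: Experience <- UrbanRes <- Region -> Ability <- Income
  P3: Experience <- UrbanRes -> ParentIncome -> Ability <- Region -> Income
  P4: Experience <- UrbanRes -> ParentIncome -> Ability <- Income
  P5: Experience <- UrbanRes -> Income
Condition 1 (no descendant of Experience in the set): holds — descendants of Experience are {Ability, Income}; none are in {}.
Condition 2 (every backdoor path blocked by {}):
  P1: open — no interior node is in the conditioning set.
  P2: blocked at collider Ability (neither it nor any descendant is in the conditioning set).
  P3: blocked at collider Ability (neither it nor any descendant is in the conditioning set).
  P4: blocked at collider Ability (neither it nor any descendant is in the conditioning set).
  P5: open — no interior node is in the conditioning set.
{} does not satisfy the backdoor criterion.

No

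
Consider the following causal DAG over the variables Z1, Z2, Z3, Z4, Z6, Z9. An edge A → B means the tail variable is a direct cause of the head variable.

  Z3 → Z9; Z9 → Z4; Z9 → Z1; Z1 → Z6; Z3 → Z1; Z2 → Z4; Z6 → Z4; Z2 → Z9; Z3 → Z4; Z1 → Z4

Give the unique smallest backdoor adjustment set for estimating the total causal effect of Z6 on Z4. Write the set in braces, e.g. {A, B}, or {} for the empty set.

Variables eligible for adjustment (non-descendants of Z6, excluding Z6 and Z4): {Z1, Z2, Z3, Z9}.
Backdoor paths from Z6 to Z4:
  P1: Z6 <- Z1 <- Z3 -> Z9 <- Z2 -> Z4
  P2: Z6 <- Z1 <- Z3 -> Z9 -> Z4
  P3: Z6 <- Z1 <- Z3 -> Z4
  P4: Z6 <- Z1 <- Z9 <- Z2 -> Z4
  P5: Z6 <- Z1 <- Z9 <- Z3 -> Z4
  P6: Z6 <- Z1 <- Z9 -> Z4
  P7: Z6 <- Z1 -> Z4
The empty set is not sufficient: P2 (Z6 <- Z1 <- Z3 -> Z9 -> Z4) has no collider blocking it and no conditioned non-collider, so it is open.
Try {Z1}:
  P1: blocked at chain node Z1 ∈ conditioning set.
  P2: blocked at chain node Z1 ∈ conditioning set.
  P3: blocked at chain node Z1 ∈ conditioning set.
  P4: blocked at chain node Z1 ∈ conditioning set.
  P5: blocked at chain node Z1 ∈ conditioning set.
  P6: blocked at chain node Z1 ∈ conditioning set.
  P7: blocked at fork node Z1 ∈ conditioning set.
{Z1} contains no descendant of Z6 and blocks every backdoor path.
No other singleton works — e.g. {Z2} leaves P2 open — so {Z1} is the unique smallest valid adjustment set.

{Z1}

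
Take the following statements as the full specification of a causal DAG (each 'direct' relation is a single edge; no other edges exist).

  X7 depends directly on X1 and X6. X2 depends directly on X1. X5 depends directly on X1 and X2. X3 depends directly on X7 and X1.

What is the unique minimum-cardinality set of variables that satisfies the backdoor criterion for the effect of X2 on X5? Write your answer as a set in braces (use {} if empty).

{X1}

Variables eligible for adjustment (non-descendants of X2, excluding X2 and X5): {X1, X3, X6, X7}.
Backdoor paths from X2 to X5:
  P1: X2 <- X1 -> X5
The empty set is not sufficient: P1 (X2 <- X1 -> X5) has no collider blocking it and no conditioned non-collider, so it is open.
Try {X1}:
  P1: blocked at fork node X1 ∈ conditioning set.
{X1} contains no descendant of X2 and blocks every backdoor path.
No other singleton works — e.g. {X6} leaves P1 open — so {X1} is the unique smallest valid adjustment set.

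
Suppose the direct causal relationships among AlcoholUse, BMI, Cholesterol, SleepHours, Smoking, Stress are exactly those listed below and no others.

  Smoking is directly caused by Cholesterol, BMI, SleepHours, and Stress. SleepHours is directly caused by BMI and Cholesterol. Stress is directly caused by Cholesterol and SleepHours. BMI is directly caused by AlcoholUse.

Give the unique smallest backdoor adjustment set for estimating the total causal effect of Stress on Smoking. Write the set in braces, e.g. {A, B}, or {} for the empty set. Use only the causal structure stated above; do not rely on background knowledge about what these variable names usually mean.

{Cholesterol, SleepHours}

Variables eligible for adjustment (non-descendants of Stress, excluding Stress and Smoking): {AlcoholUse, BMI, Cholesterol, SleepHours}.
Backdoor paths from Stress to Smoking:
  P1: Stress <- Cholesterol -> SleepHours <- BMI -> Smoking
  P2: Stress <- Cholesterol -> SleepHours -> Smoking
  P3: Stress <- Cholesterol -> Smoking
  P4: Stress <- SleepHours <- BMI -> Smoking
  P5: Stress <- SleepHours <- Cholesterol -> Smoking
  P6: Stress <- SleepHours -> Smoking
The empty set is not sufficient: P2 (Stress <- Cholesterol -> SleepHours -> Smoking) has no collider blocking it and no conditioned non-collider, so it is open.
Try {Cholesterol, SleepHours}:
  P1: blocked at fork node Cholesterol ∈ conditioning set.
  P2: blocked at fork node Cholesterol ∈ conditioning set.
  P3: blocked at fork node Cholesterol ∈ conditioning set.
  P4: blocked at chain node SleepHours ∈ conditioning set.
  P5: blocked at chain node SleepHours ∈ conditioning set.
  P6: blocked at fork node SleepHours ∈ conditioning set.
{Cholesterol, SleepHours} contains no descendant of Stress and blocks every backdoor path.
Every element of {Cholesterol, SleepHours} is needed (dropping Cholesterol leaves P1 open; dropping SleepHours leaves P4 open), so no proper subset is valid.
Among all size-2 subsets of the eligible variables, only {Cholesterol, SleepHours} blocks every backdoor path, so it is the unique smallest valid adjustment set.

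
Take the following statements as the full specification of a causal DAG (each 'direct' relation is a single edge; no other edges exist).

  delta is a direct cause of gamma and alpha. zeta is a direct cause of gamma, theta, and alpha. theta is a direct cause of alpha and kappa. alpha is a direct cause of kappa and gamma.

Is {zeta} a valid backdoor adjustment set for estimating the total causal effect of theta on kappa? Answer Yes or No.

Yes

Backdoor paths from theta to kappa (paths whose first edge points into theta):
  P1: theta <- zeta -> alpha -> kappa
  P2: theta <- zeta -> gamma <- delta -> alpha -> kappa
  P3: theta <- zeta -> gamma <- alpha -> kappa
Condition 1 (no descendant of theta in the set): holds — descendants of theta are {alpha, gamma, kappa}; none are in {zeta}.
Condition 2 (every backdoor path blocked by {zeta}):
  P1: blocked at fork node zeta ∈ conditioning set.
  P2: blocked at fork node zeta ∈ conditioning set.
  P3: blocked at fork node zeta ∈ conditioning set.
{zeta} satisfies the backdoor criterion.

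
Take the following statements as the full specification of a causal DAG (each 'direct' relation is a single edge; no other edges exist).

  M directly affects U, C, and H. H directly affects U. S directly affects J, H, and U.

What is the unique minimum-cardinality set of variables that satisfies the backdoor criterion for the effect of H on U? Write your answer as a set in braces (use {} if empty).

Variables eligible for adjustment (non-descendants of H, excluding H and U): {C, J, M, S}.
Backdoor paths from H to U:
  P1: H <- M -> U
  P2: H <- S -> U
The empty set is not sufficient: P1 (H <- M -> U) has no collider blocking it and no conditioned non-collider, so it is open.
Try {M, S}:
  P1: blocked at fork node M ∈ conditioning set.
  P2: blocked at fork node S ∈ conditioning set.
{M, S} contains no descendant of H and blocks every backdoor path.
Every element of {M, S} is needed (dropping M leaves P1 open; dropping S leaves P2 open), so no proper subset is valid.
Among all size-2 subsets of the eligible variables, only {M, S} blocks every backdoor path, so it is the unique smallest valid adjustment set.

{M, S}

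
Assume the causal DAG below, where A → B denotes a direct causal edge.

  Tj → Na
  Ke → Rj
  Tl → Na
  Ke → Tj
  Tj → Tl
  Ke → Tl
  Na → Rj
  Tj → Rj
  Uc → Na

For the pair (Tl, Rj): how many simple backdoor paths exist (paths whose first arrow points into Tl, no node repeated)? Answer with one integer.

6

A backdoor path from Tl to Rj is any simple undirected path whose first edge points into Tl (i.e. leaves Tl via a parent).
Parents of Tl: {Ke, Tj}.
Enumerating:
  P1: Tl <- Ke -> Tj -> Na -> Rj
  P2: Tl <- Ke -> Tj -> Rj
  P3: Tl <- Ke -> Rj
  P4: Tl <- Tj <- Ke -> Rj
  P5: Tl <- Tj -> Na -> Rj
  P6: Tl <- Tj -> Rj
That exhausts the simple backdoor paths. Count: 6.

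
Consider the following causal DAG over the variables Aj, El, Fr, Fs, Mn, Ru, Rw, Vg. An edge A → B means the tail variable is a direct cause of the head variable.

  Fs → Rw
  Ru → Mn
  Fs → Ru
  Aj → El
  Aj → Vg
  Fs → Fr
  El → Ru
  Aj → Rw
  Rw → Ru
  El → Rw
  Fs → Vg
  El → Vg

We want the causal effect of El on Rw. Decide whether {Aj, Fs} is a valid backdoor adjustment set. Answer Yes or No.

Backdoor paths from El to Rw (paths whose first edge points into El):
  P1: El <- Aj -> Rw
  P2: El <- Aj -> Vg <- Fs -> Rw
  P3: El <- Aj -> Vg <- Fs -> Ru <- Rw
Condition 1 (no descendant of El in the set): holds — descendants of El are {Mn, Ru, Rw, Vg}; none are in {Aj, Fs}.
Condition 2 (every backdoor path blocked by {Aj, Fs}):
  P1: blocked at fork node Aj ∈ conditioning set.
  P2: blocked at fork node Aj ∈ conditioning set.
  P3: blocked at fork node Aj ∈ conditioning set.
{Aj, Fs} satisfies the backdoor criterion.

Yes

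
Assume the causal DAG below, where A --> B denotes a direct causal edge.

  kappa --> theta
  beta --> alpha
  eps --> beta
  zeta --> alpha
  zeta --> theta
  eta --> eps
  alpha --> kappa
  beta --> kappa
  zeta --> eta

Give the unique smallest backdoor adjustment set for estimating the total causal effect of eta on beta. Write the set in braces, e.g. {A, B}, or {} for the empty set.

Variables eligible for adjustment (non-descendants of eta, excluding eta and beta): {zeta}.
Backdoor paths from eta to beta:
  P1: eta <- zeta -> alpha <- beta
  P2: eta <- zeta -> alpha -> kappa <- beta
  P3: eta <- zeta -> theta <- kappa <- beta
  P4: eta <- zeta -> theta <- kappa <- alpha <- beta
Each backdoor path contains an unconditioned collider, so every path is already blocked with the empty conditioning set:
  P1: blocked at collider alpha (neither it nor any descendant is in the conditioning set).
  P2: blocked at collider kappa (neither it nor any descendant is in the conditioning set).
  P3: blocked at collider theta (neither it nor any descendant is in the conditioning set).
  P4: blocked at collider theta (neither it nor any descendant is in the conditioning set).
The empty set is therefore the unique smallest valid set.

{}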